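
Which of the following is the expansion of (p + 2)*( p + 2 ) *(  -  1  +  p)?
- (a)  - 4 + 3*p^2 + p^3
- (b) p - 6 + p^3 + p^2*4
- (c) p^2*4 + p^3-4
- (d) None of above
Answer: a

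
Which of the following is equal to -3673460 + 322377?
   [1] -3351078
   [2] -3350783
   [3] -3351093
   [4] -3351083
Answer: 4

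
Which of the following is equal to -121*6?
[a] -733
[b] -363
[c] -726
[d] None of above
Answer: c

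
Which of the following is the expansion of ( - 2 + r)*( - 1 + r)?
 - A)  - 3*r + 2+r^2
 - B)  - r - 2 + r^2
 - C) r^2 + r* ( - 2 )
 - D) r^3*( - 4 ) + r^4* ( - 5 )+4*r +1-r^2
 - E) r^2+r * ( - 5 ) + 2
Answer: A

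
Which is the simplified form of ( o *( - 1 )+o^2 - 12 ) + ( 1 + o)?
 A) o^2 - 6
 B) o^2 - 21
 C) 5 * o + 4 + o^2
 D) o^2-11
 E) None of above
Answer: D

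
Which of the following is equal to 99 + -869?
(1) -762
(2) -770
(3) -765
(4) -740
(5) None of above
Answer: 2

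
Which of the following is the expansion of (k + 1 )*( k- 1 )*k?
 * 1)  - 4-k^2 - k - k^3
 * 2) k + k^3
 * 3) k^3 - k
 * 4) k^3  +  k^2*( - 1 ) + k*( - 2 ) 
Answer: 3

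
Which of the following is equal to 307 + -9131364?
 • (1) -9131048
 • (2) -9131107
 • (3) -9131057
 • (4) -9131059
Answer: 3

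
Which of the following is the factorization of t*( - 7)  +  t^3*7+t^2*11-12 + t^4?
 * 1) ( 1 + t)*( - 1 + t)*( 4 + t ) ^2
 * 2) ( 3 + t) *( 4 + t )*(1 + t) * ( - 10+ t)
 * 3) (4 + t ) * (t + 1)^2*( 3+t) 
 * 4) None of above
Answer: 4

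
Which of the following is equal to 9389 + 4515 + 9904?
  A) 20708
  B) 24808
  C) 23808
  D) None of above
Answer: C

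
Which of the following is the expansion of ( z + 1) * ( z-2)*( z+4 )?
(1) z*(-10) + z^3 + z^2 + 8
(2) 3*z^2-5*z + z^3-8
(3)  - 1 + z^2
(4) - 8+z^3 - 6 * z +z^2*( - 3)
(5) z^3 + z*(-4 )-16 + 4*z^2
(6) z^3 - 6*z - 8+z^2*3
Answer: 6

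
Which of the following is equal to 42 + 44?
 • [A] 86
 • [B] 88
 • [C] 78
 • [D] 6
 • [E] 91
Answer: A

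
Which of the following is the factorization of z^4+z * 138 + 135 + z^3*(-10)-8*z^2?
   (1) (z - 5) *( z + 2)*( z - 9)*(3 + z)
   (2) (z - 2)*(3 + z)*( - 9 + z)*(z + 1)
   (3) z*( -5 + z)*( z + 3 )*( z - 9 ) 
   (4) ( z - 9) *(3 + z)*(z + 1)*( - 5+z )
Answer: 4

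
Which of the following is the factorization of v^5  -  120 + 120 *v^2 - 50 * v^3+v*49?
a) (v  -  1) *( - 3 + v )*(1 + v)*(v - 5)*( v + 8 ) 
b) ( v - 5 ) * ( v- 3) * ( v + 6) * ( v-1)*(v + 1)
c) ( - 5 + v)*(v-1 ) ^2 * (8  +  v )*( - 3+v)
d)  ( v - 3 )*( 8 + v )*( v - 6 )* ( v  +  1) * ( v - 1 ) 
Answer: a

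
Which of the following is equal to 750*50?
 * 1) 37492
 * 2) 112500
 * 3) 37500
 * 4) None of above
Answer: 3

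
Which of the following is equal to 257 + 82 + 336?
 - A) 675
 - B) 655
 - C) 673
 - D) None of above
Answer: A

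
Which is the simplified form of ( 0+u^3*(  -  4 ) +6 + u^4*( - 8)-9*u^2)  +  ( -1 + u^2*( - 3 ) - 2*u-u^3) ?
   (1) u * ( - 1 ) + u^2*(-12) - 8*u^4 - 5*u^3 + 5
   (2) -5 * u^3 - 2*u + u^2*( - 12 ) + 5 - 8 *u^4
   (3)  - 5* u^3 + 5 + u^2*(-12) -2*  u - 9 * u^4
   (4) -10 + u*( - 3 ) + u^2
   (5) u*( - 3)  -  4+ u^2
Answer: 2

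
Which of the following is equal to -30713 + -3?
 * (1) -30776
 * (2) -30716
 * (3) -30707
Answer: 2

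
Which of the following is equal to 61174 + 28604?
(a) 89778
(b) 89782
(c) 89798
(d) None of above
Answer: a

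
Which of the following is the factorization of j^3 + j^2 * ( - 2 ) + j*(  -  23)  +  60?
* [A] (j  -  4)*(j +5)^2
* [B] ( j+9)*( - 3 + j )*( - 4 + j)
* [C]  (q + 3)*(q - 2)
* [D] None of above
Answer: D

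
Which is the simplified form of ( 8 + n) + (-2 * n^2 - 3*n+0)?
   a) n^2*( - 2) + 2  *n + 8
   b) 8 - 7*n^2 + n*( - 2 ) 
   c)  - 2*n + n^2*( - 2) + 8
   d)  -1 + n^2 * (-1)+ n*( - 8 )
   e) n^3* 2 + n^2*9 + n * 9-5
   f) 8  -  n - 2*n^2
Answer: c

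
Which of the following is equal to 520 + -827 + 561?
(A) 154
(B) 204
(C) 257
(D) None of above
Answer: D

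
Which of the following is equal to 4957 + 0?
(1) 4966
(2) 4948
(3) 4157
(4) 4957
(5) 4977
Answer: 4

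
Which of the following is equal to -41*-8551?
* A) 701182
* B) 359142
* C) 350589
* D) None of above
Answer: D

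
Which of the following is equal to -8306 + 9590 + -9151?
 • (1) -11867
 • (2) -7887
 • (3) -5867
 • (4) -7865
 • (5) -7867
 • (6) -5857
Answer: 5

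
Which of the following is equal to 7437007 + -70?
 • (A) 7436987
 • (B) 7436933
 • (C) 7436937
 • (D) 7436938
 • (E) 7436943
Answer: C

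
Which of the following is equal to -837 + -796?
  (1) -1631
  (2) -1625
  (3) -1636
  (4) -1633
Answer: 4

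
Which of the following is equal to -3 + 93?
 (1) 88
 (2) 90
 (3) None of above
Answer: 2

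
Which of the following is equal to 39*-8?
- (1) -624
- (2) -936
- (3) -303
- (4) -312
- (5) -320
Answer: 4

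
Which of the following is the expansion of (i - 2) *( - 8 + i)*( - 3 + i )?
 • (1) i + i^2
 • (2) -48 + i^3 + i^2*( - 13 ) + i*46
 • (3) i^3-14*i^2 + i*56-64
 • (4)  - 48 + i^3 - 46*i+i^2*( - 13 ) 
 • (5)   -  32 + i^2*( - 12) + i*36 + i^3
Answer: 2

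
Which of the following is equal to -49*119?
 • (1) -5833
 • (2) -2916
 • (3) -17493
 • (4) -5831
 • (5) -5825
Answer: 4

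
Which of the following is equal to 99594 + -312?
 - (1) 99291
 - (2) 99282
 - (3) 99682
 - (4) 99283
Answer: 2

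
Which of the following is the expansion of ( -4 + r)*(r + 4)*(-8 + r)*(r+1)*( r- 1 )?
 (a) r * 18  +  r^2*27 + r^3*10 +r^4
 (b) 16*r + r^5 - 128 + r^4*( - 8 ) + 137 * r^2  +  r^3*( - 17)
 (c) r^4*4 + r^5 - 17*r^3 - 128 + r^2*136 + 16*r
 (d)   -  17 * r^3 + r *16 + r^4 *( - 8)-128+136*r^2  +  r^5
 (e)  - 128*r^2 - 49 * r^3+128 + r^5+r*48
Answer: d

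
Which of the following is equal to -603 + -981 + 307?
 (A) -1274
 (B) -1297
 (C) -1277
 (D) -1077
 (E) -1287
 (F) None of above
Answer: C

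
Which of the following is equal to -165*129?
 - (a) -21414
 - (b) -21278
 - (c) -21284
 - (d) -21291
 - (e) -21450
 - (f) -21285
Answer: f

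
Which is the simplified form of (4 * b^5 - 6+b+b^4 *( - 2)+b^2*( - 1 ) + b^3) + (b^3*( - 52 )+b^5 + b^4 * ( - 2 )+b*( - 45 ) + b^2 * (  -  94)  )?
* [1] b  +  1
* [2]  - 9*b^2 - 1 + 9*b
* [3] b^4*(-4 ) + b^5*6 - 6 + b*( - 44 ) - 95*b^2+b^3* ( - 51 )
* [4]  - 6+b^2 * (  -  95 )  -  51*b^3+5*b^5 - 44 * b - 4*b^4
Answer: 4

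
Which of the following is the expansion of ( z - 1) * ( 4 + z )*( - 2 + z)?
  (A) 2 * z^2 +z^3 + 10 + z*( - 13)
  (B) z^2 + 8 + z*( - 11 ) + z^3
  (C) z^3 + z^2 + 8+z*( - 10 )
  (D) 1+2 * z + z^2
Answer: C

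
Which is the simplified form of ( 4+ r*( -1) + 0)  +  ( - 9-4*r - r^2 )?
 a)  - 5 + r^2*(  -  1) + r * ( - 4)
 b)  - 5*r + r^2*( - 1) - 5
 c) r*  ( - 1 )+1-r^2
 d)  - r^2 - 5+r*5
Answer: b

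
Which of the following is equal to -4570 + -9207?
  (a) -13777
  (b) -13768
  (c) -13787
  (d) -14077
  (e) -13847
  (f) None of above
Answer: a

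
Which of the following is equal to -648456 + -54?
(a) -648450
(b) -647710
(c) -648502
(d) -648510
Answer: d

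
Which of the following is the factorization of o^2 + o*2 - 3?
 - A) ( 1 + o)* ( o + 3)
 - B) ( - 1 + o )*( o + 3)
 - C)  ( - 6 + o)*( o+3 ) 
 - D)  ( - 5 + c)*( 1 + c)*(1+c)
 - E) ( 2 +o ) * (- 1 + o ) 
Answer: B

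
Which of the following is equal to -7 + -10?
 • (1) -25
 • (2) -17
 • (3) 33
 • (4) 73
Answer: 2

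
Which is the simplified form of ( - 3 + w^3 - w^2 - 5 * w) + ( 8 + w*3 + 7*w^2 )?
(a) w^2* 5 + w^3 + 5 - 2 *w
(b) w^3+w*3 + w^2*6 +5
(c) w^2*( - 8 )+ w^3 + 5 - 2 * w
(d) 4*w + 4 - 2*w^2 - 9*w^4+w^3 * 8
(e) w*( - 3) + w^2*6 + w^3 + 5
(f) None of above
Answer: f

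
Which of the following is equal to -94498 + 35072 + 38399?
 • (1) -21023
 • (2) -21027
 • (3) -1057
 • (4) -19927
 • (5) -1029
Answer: 2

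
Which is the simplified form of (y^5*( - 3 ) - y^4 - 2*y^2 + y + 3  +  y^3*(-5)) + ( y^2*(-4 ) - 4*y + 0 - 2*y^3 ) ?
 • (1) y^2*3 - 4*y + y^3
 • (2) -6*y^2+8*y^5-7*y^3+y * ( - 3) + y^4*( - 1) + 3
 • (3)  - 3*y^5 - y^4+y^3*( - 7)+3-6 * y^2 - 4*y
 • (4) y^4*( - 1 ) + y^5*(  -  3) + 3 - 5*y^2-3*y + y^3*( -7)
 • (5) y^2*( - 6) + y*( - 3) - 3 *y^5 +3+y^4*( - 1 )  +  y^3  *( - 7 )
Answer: 5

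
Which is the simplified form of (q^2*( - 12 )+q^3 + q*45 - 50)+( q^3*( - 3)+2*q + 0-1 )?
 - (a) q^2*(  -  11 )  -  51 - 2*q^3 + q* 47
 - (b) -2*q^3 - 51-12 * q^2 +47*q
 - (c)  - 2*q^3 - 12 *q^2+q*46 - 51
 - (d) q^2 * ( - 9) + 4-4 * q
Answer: b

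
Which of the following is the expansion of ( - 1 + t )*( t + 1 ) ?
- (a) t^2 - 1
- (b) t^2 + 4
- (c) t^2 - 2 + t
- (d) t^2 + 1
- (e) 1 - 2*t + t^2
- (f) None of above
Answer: a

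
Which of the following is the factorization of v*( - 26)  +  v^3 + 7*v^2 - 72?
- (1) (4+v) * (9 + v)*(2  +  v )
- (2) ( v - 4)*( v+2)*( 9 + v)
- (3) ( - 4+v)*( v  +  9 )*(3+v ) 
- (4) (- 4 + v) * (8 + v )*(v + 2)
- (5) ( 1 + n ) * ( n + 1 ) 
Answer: 2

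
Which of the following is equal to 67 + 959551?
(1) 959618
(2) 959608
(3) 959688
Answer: 1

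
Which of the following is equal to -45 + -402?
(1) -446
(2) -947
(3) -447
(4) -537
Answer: 3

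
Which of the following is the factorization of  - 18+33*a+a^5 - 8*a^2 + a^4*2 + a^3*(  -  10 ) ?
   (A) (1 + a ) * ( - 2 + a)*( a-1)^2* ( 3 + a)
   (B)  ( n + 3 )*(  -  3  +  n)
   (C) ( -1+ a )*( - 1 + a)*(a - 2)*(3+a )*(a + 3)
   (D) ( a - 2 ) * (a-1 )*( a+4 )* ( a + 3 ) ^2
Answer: C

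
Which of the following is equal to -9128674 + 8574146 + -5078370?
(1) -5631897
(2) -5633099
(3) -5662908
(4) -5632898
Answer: 4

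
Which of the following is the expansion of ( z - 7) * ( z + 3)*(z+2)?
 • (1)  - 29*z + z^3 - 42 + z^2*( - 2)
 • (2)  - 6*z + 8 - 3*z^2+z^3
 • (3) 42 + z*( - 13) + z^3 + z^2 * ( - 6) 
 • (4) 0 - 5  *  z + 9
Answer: 1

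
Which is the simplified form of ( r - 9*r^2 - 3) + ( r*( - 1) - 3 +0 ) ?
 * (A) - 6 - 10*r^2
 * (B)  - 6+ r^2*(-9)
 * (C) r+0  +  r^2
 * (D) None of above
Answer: B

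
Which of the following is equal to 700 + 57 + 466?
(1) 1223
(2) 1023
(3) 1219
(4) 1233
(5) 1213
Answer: 1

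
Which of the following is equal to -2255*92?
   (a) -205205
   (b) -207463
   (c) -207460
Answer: c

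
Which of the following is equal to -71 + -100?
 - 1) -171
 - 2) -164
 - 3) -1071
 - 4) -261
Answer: 1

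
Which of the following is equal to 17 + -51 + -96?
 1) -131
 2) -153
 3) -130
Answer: 3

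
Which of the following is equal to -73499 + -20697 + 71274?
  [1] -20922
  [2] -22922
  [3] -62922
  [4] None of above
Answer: 2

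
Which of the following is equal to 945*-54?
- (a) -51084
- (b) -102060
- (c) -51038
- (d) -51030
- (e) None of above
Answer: d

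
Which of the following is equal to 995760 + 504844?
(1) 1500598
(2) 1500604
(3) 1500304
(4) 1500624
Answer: 2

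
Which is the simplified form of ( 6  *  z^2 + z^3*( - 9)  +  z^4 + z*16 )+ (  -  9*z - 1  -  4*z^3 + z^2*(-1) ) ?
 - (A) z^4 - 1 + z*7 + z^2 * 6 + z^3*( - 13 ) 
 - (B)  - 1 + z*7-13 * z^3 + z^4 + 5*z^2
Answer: B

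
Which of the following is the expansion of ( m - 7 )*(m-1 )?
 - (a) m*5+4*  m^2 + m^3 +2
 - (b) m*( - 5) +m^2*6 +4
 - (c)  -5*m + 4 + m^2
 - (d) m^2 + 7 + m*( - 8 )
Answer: d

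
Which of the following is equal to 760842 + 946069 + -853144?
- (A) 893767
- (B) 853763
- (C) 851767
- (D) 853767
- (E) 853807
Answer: D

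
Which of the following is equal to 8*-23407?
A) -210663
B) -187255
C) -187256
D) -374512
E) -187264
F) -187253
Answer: C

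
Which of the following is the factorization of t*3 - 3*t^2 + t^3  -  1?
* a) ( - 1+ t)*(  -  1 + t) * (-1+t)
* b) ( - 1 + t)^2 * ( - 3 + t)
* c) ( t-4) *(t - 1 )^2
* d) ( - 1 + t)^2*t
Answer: a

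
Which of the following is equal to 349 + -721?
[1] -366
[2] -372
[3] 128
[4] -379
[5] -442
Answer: 2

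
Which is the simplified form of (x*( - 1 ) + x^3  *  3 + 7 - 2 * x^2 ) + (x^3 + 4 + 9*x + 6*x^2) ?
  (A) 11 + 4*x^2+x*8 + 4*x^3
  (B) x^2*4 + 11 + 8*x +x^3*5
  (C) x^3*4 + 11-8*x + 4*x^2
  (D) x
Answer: A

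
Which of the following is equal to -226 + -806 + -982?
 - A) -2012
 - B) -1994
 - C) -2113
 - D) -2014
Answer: D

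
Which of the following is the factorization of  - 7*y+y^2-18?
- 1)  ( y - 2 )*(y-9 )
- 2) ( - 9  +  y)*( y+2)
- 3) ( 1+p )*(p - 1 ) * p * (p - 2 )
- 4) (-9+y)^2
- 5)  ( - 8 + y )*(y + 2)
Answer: 2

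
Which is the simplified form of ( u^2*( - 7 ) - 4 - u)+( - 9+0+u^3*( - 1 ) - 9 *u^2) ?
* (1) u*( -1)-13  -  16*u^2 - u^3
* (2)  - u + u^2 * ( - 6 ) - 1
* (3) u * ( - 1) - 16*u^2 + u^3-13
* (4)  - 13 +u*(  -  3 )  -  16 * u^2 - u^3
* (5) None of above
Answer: 1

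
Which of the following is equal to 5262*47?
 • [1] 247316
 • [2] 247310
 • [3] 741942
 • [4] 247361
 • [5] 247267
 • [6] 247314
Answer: 6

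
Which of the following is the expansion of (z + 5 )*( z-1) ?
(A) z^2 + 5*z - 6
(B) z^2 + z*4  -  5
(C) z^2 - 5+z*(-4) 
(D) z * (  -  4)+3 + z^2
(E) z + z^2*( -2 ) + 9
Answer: B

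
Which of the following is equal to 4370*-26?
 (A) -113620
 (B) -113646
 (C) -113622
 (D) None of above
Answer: A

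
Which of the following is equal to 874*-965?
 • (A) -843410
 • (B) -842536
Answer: A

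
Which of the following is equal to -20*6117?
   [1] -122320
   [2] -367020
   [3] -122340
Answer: 3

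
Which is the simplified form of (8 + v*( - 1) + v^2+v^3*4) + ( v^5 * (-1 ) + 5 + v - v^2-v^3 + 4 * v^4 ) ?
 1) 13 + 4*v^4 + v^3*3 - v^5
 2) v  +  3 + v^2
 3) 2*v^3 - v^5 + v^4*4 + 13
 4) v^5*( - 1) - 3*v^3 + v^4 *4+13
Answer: 1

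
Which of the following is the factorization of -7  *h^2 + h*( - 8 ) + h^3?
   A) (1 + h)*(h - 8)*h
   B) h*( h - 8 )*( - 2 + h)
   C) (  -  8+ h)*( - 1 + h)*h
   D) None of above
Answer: A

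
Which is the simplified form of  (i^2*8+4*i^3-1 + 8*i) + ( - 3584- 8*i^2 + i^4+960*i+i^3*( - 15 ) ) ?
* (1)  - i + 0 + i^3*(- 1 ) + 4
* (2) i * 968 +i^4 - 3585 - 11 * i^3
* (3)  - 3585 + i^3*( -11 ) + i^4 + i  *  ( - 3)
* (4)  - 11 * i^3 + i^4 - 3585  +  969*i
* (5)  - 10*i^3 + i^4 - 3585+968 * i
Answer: 2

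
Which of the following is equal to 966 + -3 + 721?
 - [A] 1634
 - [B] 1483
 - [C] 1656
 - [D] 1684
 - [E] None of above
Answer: D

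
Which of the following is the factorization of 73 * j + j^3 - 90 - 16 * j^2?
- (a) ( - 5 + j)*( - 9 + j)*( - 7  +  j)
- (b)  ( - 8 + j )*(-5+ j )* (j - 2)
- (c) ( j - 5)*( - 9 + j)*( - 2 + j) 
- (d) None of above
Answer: c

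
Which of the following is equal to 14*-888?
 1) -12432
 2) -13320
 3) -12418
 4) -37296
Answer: 1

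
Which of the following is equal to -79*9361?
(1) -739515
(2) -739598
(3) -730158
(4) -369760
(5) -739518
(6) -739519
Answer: 6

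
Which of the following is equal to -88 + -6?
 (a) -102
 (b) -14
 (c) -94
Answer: c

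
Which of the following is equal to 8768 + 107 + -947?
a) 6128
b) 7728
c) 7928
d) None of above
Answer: c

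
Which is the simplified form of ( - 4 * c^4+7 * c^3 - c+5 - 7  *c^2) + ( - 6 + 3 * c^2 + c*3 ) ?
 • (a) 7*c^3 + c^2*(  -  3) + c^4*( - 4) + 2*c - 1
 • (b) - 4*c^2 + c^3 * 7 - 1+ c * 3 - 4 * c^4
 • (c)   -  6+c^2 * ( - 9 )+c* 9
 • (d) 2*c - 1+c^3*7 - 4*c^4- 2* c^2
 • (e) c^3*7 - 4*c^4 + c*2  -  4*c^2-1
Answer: e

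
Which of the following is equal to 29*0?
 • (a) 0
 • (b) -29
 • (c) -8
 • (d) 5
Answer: a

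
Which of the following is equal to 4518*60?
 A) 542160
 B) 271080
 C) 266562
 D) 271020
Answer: B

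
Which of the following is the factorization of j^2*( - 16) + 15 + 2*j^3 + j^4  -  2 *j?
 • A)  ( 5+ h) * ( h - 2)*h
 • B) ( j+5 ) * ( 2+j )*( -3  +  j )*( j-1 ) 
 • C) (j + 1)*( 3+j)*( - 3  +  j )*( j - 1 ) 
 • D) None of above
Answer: D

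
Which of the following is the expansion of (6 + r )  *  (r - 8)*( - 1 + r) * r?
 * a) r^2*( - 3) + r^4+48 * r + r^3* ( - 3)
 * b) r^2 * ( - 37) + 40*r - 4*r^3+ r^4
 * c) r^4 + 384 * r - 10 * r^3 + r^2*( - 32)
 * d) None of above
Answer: d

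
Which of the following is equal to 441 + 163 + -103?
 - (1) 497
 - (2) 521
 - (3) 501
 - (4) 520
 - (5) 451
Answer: 3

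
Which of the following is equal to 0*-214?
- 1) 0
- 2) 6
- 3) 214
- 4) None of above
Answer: 1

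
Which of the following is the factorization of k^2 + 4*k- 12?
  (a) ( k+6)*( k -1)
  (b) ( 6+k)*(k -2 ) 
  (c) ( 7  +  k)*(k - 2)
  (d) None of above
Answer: b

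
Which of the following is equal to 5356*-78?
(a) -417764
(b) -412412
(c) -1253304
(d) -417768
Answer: d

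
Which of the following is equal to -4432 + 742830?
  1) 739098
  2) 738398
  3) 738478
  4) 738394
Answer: 2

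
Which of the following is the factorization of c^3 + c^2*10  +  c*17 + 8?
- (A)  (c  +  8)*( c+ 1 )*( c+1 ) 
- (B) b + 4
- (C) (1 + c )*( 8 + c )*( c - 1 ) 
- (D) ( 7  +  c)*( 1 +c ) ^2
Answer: A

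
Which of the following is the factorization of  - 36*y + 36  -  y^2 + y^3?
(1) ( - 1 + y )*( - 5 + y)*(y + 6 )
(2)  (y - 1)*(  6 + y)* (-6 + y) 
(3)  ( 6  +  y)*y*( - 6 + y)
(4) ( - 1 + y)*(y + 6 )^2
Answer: 2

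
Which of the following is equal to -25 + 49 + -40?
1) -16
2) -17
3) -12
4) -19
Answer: 1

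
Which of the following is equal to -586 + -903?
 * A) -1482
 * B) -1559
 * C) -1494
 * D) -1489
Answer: D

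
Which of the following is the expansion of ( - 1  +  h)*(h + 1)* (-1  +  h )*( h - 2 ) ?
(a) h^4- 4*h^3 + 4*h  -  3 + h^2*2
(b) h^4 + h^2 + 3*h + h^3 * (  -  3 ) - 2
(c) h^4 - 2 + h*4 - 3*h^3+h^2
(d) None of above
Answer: b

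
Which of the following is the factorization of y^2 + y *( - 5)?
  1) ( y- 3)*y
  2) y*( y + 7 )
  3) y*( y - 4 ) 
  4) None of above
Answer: 4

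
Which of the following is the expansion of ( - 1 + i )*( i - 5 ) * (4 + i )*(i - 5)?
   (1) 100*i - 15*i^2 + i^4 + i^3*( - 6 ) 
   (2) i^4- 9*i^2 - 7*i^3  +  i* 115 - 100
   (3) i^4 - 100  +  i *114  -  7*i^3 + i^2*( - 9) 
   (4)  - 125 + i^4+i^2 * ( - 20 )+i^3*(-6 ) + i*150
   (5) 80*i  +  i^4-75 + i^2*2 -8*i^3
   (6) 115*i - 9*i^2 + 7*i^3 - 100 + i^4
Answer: 2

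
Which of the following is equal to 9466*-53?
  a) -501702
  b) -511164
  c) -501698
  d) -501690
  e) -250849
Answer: c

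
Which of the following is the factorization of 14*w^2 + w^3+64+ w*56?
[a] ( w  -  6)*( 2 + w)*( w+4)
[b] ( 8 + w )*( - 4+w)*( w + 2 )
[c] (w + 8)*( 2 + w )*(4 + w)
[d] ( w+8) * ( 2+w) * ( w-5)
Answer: c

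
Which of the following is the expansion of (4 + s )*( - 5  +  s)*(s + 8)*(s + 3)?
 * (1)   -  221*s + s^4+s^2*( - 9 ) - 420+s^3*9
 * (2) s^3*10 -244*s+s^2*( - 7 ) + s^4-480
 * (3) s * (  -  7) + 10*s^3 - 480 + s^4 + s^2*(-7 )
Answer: 2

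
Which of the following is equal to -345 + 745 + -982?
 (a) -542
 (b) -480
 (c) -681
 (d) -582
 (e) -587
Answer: d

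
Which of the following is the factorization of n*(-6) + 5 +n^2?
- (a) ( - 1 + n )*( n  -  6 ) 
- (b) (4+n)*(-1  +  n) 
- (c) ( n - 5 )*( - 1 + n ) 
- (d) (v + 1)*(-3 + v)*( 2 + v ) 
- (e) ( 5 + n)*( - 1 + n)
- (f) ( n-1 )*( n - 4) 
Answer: c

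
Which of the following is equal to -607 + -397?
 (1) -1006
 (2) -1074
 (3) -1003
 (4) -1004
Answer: 4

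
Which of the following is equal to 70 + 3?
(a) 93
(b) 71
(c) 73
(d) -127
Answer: c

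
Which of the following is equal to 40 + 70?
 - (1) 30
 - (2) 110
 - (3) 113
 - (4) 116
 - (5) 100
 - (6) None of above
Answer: 2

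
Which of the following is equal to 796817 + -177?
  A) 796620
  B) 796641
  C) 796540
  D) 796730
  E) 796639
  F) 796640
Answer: F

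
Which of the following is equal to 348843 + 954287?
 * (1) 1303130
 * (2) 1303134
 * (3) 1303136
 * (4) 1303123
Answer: 1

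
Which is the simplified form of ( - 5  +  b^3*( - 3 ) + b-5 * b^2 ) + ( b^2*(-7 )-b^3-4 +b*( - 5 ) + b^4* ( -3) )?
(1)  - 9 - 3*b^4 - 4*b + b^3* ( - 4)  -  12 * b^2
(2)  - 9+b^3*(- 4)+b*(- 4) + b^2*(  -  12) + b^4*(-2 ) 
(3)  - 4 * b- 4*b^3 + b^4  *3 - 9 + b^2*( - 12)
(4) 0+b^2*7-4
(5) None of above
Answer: 1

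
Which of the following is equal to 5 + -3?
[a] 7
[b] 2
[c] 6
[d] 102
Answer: b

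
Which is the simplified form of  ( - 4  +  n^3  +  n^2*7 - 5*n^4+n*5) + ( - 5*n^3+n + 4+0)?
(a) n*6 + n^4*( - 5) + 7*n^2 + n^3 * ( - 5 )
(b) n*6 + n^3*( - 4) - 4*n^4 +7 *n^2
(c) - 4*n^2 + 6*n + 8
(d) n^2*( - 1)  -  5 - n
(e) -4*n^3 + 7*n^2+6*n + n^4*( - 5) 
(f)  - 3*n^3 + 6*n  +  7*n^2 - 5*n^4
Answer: e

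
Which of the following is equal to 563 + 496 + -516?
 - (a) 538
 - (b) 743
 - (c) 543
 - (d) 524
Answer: c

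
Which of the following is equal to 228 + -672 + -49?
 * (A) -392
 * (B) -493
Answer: B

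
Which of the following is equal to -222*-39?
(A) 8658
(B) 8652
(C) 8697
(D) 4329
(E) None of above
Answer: A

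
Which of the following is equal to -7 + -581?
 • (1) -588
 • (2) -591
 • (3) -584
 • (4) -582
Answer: 1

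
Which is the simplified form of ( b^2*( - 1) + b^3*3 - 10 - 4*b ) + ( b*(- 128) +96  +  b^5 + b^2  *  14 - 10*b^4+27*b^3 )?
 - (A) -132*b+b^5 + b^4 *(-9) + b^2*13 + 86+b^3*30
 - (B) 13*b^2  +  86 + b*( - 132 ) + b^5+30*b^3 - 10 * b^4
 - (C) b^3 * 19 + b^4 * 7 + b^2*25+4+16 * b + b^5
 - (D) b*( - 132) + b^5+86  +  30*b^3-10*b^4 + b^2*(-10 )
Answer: B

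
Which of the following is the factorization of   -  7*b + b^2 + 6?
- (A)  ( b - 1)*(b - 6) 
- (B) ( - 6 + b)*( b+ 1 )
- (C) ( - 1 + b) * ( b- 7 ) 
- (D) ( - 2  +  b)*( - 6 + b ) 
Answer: A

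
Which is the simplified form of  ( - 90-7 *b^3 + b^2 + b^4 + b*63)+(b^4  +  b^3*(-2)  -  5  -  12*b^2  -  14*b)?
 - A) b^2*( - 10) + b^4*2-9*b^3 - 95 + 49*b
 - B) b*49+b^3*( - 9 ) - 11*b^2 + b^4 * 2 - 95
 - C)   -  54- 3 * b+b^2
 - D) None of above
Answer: B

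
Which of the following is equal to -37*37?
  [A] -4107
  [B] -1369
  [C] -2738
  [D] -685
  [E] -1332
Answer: B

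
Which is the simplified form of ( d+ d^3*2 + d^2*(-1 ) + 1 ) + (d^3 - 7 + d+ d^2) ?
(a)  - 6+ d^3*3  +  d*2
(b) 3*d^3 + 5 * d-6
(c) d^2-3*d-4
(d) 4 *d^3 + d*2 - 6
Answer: a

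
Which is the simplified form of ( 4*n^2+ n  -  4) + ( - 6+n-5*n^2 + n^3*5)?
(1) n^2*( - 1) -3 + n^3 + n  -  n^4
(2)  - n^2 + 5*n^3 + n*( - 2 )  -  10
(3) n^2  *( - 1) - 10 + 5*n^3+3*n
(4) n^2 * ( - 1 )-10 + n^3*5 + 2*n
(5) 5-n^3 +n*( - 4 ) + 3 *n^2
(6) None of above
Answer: 4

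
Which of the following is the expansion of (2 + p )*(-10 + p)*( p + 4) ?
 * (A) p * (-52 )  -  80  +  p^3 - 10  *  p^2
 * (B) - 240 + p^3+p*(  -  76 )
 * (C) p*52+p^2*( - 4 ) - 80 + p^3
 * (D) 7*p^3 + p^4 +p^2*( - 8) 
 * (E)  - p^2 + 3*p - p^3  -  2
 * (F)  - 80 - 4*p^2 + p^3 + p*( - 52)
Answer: F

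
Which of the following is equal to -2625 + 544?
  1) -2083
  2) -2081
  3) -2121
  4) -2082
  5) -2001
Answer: 2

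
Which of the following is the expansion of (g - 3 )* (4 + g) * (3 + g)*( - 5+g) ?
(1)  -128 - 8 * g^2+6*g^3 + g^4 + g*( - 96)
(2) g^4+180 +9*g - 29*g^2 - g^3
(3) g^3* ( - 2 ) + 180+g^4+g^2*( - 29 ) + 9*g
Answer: 2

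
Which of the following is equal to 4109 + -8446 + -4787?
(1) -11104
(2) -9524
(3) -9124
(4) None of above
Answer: 3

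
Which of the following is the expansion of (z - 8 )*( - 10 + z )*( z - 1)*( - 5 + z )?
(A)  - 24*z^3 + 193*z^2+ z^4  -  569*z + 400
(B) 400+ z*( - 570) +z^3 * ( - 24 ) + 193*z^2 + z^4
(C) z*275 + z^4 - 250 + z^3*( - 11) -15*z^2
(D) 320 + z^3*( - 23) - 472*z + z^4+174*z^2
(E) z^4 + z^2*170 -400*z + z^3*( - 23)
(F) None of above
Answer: B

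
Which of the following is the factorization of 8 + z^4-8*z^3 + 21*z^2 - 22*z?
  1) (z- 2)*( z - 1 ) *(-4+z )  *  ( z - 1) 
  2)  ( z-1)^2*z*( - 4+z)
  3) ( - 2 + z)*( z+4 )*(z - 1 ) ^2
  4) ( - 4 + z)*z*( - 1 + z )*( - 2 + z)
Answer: 1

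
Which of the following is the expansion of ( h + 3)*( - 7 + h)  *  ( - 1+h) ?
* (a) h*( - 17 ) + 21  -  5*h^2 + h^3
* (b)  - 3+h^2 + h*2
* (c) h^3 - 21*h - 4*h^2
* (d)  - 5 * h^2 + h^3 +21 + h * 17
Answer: a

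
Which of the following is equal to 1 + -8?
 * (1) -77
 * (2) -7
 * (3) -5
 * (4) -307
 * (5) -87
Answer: 2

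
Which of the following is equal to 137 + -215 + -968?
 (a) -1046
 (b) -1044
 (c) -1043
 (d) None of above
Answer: a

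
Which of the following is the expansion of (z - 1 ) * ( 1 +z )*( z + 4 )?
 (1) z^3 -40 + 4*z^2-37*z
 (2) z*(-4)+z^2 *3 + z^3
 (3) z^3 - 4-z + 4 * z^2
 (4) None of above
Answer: 3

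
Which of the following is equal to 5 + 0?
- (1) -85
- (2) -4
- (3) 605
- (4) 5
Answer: 4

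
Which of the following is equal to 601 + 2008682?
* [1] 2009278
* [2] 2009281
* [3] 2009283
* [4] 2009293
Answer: 3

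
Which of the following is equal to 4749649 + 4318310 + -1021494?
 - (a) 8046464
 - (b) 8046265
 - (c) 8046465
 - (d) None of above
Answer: c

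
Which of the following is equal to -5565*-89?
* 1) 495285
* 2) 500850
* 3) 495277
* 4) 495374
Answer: 1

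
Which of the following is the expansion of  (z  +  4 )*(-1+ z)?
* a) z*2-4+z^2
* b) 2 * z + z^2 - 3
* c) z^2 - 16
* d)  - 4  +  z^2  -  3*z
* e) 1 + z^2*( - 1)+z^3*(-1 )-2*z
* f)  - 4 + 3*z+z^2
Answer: f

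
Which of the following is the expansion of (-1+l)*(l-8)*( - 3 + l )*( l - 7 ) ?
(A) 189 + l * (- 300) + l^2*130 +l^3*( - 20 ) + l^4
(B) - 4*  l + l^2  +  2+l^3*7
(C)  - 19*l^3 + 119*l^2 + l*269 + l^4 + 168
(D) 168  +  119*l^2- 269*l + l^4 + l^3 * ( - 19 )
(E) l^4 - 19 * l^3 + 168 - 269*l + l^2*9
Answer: D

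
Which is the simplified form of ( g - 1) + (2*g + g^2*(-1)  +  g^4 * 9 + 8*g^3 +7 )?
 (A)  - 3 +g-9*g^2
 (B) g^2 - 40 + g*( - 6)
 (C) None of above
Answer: C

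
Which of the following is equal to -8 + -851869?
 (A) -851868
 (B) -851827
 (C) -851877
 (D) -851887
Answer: C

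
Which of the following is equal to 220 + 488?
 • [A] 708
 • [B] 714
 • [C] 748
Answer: A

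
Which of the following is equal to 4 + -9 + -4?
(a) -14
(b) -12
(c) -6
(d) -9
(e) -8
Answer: d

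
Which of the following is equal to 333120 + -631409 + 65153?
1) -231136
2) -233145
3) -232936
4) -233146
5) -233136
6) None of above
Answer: 5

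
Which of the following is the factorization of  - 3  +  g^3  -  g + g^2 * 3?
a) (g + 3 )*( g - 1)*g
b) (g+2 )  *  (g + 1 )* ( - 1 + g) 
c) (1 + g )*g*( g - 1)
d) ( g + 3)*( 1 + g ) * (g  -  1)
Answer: d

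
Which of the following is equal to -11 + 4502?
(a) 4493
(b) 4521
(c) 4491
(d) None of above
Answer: c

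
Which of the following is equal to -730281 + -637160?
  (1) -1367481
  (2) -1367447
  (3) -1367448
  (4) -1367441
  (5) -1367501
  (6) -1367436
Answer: 4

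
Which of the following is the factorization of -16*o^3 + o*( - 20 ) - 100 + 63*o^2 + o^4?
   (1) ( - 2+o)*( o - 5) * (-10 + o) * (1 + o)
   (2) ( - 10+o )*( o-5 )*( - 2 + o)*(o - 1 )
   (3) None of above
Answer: 1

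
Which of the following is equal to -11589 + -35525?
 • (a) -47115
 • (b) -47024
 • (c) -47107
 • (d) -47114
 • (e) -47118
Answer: d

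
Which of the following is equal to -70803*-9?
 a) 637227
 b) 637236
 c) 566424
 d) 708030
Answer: a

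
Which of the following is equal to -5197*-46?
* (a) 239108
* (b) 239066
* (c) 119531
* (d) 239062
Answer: d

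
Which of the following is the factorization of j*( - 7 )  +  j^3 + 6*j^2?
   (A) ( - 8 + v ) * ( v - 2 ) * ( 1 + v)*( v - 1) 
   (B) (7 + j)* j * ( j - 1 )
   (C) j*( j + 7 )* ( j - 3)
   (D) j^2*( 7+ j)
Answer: B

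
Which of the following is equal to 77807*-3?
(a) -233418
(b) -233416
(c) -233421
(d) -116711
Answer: c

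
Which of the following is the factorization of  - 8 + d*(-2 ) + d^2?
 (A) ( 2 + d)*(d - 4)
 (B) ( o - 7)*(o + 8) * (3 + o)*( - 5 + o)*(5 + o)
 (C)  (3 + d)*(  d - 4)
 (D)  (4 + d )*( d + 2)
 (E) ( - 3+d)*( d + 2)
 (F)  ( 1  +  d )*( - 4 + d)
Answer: A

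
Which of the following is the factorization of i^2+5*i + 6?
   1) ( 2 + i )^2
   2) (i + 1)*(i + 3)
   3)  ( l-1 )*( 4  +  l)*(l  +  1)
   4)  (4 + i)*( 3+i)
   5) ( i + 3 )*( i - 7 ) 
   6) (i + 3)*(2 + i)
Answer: 6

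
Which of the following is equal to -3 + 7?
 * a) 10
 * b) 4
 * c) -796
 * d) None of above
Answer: b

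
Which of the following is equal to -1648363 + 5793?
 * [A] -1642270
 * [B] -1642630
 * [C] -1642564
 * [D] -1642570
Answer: D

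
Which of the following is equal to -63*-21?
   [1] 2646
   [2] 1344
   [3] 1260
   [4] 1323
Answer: 4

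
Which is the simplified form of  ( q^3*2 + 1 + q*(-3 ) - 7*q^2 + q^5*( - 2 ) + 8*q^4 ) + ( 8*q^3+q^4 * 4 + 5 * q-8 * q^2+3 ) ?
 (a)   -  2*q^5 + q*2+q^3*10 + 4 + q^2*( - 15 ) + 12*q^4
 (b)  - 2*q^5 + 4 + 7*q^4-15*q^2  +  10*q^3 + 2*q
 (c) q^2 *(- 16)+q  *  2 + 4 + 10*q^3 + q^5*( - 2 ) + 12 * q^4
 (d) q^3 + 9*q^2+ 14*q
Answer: a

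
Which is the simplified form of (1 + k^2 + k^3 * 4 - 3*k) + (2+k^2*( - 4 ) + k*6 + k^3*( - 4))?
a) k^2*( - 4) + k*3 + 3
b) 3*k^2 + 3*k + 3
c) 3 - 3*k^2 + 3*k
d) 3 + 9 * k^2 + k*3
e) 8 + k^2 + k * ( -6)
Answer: c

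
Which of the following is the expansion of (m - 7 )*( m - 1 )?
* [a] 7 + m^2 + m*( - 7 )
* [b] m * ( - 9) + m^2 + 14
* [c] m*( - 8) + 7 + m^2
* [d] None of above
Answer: c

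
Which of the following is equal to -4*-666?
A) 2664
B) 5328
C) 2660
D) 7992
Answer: A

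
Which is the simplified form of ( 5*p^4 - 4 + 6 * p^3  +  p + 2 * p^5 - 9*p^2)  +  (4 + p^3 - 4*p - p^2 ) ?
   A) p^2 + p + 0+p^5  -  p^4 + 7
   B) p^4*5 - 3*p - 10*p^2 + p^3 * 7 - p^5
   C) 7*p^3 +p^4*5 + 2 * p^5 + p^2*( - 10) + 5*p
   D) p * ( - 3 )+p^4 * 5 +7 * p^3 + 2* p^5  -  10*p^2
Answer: D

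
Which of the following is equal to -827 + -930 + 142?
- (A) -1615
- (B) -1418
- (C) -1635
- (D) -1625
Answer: A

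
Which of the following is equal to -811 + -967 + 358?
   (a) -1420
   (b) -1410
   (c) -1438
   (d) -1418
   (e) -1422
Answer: a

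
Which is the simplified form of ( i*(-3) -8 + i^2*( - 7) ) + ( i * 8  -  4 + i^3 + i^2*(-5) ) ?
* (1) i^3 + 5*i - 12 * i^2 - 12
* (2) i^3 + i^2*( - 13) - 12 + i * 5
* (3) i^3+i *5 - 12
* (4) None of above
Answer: 1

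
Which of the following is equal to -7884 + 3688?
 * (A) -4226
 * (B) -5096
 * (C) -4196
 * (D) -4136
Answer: C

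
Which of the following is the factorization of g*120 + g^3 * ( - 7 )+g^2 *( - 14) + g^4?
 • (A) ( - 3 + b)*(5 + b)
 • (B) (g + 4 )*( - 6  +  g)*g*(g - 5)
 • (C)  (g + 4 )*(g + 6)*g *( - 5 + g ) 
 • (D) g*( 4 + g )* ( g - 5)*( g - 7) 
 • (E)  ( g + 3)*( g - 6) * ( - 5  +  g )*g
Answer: B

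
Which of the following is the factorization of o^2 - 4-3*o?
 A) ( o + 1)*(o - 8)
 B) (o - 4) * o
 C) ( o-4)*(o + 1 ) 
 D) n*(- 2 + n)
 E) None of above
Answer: C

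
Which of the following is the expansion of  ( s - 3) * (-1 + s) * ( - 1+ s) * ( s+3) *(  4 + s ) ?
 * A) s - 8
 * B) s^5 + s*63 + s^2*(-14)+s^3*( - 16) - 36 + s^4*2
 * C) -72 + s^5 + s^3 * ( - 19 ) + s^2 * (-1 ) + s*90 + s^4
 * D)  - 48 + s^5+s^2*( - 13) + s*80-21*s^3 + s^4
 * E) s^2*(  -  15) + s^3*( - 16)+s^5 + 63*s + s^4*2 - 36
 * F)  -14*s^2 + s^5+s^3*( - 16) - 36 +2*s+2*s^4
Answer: B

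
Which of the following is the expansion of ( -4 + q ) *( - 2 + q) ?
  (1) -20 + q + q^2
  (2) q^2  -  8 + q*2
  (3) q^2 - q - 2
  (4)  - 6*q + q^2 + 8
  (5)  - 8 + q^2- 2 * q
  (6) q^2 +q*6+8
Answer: 4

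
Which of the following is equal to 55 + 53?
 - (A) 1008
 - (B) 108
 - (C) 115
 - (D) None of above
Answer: B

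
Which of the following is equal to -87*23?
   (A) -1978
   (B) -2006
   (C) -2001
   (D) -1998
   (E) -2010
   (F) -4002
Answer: C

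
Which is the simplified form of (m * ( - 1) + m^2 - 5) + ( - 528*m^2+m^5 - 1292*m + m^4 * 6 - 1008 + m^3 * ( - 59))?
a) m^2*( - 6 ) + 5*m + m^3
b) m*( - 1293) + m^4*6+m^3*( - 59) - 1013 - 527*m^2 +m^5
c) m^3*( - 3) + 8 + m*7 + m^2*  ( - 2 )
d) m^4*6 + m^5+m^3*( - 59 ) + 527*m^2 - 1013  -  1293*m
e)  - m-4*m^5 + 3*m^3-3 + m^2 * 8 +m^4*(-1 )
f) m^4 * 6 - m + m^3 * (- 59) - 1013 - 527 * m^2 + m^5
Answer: b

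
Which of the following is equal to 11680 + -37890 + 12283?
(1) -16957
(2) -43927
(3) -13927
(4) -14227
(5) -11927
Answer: 3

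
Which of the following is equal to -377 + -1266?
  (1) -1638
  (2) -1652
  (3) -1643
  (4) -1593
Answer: 3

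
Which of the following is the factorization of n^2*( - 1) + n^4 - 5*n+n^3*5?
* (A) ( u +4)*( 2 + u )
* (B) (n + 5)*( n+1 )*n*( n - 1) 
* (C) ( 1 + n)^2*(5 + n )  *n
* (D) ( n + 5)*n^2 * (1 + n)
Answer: B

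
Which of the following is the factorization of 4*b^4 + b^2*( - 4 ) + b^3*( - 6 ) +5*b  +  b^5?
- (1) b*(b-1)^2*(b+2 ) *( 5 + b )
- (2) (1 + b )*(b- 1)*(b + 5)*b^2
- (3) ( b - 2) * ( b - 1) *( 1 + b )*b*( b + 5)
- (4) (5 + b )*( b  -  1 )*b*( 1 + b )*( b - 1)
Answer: 4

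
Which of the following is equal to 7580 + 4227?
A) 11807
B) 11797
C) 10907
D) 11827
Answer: A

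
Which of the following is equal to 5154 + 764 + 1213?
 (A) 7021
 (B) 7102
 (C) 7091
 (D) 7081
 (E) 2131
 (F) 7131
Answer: F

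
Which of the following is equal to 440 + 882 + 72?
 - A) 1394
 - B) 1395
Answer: A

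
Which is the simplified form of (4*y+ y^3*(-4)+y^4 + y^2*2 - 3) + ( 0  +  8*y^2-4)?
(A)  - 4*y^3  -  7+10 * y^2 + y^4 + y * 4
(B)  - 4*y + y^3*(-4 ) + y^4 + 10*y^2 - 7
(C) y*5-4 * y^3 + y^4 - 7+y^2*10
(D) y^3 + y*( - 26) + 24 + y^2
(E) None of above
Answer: A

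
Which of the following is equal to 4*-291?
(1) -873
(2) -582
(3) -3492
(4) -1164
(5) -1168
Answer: 4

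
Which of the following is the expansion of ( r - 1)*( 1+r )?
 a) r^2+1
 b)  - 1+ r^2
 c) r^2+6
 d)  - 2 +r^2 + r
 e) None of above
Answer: b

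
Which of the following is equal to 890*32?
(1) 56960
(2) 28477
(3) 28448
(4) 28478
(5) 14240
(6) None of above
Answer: 6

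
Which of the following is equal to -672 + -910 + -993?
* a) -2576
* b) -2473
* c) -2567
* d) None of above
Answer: d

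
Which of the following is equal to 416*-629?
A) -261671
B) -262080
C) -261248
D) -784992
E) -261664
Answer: E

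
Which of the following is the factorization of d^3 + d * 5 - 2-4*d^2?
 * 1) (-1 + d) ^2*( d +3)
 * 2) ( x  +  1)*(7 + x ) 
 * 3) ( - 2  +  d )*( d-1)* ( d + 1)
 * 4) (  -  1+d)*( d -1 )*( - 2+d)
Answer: 4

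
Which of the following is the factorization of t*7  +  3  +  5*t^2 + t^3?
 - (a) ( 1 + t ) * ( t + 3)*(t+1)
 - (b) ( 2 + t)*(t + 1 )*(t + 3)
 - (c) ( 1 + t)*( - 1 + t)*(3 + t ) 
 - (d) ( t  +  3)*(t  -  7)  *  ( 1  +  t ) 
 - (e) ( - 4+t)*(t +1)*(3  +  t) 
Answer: a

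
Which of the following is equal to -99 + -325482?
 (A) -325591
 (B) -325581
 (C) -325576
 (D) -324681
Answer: B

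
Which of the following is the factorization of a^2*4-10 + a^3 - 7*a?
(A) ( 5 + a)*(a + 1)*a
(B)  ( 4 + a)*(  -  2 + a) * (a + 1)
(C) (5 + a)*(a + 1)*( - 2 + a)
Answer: C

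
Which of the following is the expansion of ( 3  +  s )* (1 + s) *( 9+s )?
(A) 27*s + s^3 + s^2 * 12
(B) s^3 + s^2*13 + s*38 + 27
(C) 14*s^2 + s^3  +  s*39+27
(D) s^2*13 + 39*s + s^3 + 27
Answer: D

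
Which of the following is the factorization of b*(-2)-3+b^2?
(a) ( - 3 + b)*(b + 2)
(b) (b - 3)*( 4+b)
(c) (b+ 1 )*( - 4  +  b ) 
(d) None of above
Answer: d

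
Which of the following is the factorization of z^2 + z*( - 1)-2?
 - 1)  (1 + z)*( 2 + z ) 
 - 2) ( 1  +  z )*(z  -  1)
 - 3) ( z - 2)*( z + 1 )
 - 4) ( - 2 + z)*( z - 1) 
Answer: 3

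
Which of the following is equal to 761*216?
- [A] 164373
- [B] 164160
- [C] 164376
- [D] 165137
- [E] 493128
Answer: C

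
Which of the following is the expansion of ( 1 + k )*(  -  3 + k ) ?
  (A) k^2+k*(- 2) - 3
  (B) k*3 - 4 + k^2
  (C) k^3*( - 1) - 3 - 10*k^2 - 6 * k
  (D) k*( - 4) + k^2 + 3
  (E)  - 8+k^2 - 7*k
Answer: A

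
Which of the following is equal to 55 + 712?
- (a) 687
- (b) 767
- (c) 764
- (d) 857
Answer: b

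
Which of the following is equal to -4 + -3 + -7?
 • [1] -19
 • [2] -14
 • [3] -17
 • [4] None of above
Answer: 2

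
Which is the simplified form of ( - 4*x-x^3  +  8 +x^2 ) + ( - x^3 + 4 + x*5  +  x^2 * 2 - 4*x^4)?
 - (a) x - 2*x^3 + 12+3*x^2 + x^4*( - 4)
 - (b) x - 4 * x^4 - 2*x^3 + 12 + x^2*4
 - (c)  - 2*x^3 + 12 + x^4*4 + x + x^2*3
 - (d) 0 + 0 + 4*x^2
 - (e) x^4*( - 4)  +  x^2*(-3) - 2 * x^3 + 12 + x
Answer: a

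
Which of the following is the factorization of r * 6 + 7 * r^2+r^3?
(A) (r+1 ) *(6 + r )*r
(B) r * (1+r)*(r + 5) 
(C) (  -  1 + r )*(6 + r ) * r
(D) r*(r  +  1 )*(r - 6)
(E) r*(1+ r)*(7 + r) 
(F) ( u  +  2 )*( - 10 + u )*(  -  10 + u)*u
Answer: A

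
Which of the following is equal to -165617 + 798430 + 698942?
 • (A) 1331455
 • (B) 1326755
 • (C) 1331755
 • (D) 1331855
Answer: C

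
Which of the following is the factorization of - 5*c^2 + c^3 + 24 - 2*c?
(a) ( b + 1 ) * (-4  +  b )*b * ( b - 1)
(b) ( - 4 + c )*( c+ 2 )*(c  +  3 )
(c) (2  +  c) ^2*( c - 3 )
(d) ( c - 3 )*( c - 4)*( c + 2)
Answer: d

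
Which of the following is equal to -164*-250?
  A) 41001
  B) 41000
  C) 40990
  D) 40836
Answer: B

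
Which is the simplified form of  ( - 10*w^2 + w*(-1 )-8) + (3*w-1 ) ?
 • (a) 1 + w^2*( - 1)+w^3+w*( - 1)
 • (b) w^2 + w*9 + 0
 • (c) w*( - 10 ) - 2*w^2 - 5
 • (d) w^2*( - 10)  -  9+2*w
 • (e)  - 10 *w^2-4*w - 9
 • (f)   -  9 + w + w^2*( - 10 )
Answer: d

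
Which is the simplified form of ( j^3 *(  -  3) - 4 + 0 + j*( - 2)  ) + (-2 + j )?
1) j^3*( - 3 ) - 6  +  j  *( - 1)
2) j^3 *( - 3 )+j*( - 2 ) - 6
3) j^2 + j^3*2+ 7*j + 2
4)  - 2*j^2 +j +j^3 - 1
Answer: 1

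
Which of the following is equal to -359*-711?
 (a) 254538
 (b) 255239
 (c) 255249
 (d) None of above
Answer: c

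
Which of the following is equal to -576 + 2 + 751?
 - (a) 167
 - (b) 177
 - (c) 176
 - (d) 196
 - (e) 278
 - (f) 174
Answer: b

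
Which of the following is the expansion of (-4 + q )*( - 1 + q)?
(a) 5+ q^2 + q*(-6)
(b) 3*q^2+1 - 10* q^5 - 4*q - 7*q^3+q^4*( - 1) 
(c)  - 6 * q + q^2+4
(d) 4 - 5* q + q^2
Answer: d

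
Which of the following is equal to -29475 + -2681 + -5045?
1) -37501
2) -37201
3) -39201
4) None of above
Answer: 2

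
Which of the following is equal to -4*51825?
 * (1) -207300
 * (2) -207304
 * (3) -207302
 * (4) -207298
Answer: 1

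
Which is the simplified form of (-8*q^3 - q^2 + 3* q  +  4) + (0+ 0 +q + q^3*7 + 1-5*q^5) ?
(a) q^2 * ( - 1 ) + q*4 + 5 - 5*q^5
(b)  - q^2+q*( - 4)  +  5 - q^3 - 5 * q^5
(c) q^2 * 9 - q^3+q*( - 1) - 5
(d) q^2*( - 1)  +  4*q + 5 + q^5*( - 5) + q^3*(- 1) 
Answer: d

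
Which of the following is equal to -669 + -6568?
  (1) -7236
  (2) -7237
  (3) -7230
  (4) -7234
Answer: 2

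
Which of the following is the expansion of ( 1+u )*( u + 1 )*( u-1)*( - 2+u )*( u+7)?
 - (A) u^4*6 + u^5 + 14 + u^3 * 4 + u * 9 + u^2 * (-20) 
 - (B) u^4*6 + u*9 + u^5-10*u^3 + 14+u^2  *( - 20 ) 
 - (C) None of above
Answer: B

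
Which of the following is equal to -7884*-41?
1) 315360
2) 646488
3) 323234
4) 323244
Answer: 4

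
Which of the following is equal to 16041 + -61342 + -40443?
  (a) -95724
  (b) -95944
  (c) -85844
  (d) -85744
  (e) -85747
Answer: d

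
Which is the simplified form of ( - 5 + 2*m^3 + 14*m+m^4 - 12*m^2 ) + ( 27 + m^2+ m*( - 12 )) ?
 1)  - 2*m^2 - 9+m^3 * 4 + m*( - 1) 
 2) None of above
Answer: 2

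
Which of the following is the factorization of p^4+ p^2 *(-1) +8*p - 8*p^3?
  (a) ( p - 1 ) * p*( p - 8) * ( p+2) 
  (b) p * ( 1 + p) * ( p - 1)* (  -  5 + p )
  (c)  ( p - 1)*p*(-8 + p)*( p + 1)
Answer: c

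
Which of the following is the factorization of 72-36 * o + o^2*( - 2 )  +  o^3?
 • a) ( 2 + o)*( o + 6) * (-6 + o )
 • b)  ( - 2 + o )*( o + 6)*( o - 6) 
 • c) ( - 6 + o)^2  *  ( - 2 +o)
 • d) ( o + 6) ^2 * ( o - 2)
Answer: b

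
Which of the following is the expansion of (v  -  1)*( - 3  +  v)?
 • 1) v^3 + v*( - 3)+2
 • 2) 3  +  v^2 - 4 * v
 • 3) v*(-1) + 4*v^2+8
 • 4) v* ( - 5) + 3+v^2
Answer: 2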